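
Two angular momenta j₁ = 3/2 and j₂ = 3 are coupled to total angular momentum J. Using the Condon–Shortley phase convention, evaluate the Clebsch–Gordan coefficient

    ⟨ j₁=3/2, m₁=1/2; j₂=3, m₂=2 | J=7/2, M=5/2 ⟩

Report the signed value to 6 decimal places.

triangle: 1!·2!·5!/9! = 240/362880
(j±m)!: 2!·1!·5!·1!·6!·1! = 172800
prefactor² = (2J+1)·Δ·N² = 6400/7
  k=0: +1/(0!·1!·1!·5!·1!·0!) = 1/120
  k=1: −1/(1!·0!·0!·4!·2!·1!) = -1/48
Σ = -1/80  ⇒  CG² = 6400/7·(-1/80)² = 1/7
CG = −√(1/7) = -0.377964

-0.377964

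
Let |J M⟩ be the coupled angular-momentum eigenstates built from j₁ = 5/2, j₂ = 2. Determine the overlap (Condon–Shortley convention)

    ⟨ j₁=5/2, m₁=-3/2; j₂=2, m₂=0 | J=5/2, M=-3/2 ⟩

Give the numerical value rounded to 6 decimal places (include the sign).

−√(1/70) = -0.119523

j₁+j₂−J=2  J+j₁−j₂=3  J−j₁+j₂=2  j₁+j₂+J+1=8
(j₁±m₁, j₂±m₂, J±M) = (1,4,2,2,1,4)
P² = 288/35
sum k=1..2:
  [1] −1/6 = -1/6
  [2] +1/8 = 1/8
S = -1/24
C² = P²·S² = 1/70 ; C = -0.119523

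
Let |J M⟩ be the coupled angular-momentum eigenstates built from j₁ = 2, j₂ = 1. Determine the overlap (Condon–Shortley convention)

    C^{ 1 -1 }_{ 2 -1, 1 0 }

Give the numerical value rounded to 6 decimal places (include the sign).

-0.547723

√[3·2!2!0!/5! · 1!3!1!1!0!2!] = √(6/5)
  +(−1)^1/∏(1,1,2,0,0,0)! = -1/2  (running -1/2)
⟨..|..⟩ = √(6/5)·(-1/2) = -0.547723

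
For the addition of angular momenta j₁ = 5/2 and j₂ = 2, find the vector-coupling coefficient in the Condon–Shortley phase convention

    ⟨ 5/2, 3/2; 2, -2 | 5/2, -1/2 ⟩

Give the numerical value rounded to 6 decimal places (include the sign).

+√(27/70) ≈ +0.621059

triangle: 2!*3!*2!/8! = 24/40320
(j±m)!: 4!*1!*0!*4!*2!*3! = 6912
prefactor² = (2J+1)*Δ*N² = 864/35
  k=0: +1/(0!*2!*1!*0!*2!*2!) = 1/8
Σ = 1/8  ⇒  CG² = 864/35*1/8² = 27/70
CG = +√(27/70) = +0.621059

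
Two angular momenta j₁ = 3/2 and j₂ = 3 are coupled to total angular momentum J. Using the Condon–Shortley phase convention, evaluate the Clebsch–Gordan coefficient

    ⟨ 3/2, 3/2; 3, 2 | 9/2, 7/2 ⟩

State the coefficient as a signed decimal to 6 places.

√[10·0!3!6!/10! · 3!0!5!1!8!1!] = √(345600)
  +(−1)^0/∏(0,0,0,5,3,1)! = 1/720  (running 1/720)
⟨..|..⟩ = √(345600)·(1/720) = +0.816497

+0.816497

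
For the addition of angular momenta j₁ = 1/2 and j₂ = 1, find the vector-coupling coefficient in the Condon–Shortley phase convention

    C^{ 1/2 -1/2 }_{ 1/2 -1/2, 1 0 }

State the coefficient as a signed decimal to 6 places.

-0.577350

j₁+j₂−J=1  J+j₁−j₂=0  J−j₁+j₂=1  j₁+j₂+J+1=3
(j₁±m₁, j₂±m₂, J±M) = (0,1,1,1,0,1)
P² = 1/3
sum k=1..1:
  [1] −1/1 = -1
S = -1
C² = P²·S² = 1/3 ; C = -0.577350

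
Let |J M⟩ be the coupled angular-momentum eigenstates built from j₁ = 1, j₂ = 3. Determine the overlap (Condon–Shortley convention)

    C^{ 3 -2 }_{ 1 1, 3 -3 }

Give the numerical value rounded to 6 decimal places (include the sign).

√[7·1!1!5!/8! · 2!0!0!6!1!5!] = √(3600)
  +(−1)^0/∏(0,1,0,0,1,5)! = 1/120  (running 1/120)
⟨..|..⟩ = √(3600)·(1/120) = +0.500000

+√(1/4) = +0.500000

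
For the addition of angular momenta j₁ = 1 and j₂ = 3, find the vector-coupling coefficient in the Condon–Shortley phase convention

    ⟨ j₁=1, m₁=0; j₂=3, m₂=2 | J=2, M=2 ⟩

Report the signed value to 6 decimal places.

-0.487950

j₁+j₂−J=2  J+j₁−j₂=0  J−j₁+j₂=4  j₁+j₂+J+1=7
(j₁±m₁, j₂±m₂, J±M) = (1,1,5,1,4,0)
P² = 960/7
sum k=1..1:
  [1] −1/24 = -1/24
S = -1/24
C² = P²·S² = 5/21 ; C = -0.487950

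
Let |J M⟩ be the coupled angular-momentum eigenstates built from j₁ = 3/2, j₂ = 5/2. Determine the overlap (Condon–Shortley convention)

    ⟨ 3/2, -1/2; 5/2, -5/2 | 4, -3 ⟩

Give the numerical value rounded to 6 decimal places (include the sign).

√[9·0!3!5!/9! · 1!2!0!5!1!7!] = √(21600)
  +(−1)^0/∏(0,0,2,0,1,5)! = 1/240  (running 1/240)
⟨..|..⟩ = √(21600)·(1/240) = +0.612372

+√(3/8) = +0.612372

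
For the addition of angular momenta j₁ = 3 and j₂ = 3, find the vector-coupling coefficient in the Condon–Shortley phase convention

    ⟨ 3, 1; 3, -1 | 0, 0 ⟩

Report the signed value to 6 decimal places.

+√(1/7) ≈ +0.377964

triangle: 6!*0!*0!/7! = 720/5040
(j±m)!: 4!*2!*2!*4!*0!*0! = 2304
prefactor² = (2J+1)*Δ*N² = 2304/7
  k=2: +1/(2!*4!*0!*0!*0!*0!) = 1/48
Σ = 1/48  ⇒  CG² = 2304/7*1/48² = 1/7
CG = +√(1/7) = +0.377964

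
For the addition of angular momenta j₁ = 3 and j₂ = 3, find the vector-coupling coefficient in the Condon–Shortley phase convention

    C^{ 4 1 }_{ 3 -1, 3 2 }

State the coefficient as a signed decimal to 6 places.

+0.455842  (= +√(16/77))

j₁+j₂−J=2  J+j₁−j₂=4  J−j₁+j₂=4  j₁+j₂+J+1=11
(j₁±m₁, j₂±m₂, J±M) = (2,4,5,1,5,3)
P² = 82944/77
sum k=1..2:
  [1] −1/144 = -1/144
  [2] +1/48 = 1/48
S = 1/72
C² = P²·S² = 16/77 ; C = +0.455842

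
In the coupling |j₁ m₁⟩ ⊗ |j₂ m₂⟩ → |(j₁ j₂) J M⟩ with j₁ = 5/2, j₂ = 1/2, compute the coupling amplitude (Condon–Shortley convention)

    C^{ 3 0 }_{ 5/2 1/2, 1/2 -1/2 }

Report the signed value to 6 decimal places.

+√(1/2) = +0.707107

j₁+j₂−J=0  J+j₁−j₂=5  J−j₁+j₂=1  j₁+j₂+J+1=7
(j₁±m₁, j₂±m₂, J±M) = (3,2,0,1,3,3)
P² = 72
sum k=0..0:
  [0] +1/12 = 1/12
S = 1/12
C² = P²·S² = 1/2 ; C = +0.707107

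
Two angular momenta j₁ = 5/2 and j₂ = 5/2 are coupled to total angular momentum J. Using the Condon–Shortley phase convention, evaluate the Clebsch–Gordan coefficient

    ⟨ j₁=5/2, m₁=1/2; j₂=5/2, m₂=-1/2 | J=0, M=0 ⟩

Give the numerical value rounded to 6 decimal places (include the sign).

+√(1/6) ≈ +0.408248

√[1·5!0!0!/6! · 3!2!2!3!0!0!] = √(24)
  +(−1)^2/∏(2,3,0,0,0,0)! = 1/12  (running 1/12)
⟨..|..⟩ = √(24)·(1/12) = +0.408248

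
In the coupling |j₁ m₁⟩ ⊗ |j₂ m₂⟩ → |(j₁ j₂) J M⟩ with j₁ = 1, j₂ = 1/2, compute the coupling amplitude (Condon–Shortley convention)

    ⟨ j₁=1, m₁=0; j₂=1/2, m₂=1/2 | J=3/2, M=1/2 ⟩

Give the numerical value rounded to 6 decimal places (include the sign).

√[4·0!2!1!/4! · 1!1!1!0!2!1!] = √(2/3)
  +(−1)^0/∏(0,0,1,1,1,0)! = 1  (running 1)
⟨..|..⟩ = √(2/3)·(1) = +0.816497

+0.816497  (= +√(2/3))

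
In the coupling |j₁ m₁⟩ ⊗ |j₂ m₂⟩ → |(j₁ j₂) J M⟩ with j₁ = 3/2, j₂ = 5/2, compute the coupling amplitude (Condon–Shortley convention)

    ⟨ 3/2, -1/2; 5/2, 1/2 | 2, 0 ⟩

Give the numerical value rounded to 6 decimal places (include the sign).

−√(1/14) = -0.267261

√[5·2!1!3!/7! · 1!2!3!2!2!2!] = √(8/7)
  +(−1)^1/∏(1,1,1,2,0,1)! = -1/2  (running -1/2)
  +(−1)^2/∏(2,0,0,1,1,2)! = 1/4  (running -1/4)
⟨..|..⟩ = √(8/7)·(-1/4) = -0.267261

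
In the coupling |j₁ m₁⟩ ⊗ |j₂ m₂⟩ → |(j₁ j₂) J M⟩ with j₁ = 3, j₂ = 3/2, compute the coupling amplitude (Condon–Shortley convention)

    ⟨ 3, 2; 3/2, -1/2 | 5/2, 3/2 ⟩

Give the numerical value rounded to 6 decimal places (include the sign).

+√(1/14) = +0.267261

j₁+j₂−J=2  J+j₁−j₂=4  J−j₁+j₂=1  j₁+j₂+J+1=8
(j₁±m₁, j₂±m₂, J±M) = (5,1,1,2,4,1)
P² = 288/7
sum k=0..1:
  [0] +1/12 = 1/12
  [1] −1/24 = -1/24
S = 1/24
C² = P²·S² = 1/14 ; C = +0.267261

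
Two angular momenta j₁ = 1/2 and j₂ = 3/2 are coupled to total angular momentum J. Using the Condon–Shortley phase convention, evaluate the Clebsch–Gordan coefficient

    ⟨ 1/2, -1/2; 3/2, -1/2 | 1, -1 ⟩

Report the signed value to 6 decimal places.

−√(1/4) = -0.500000

√[3·1!0!2!/4! · 0!1!1!2!0!2!] = √(1)
  +(−1)^1/∏(1,0,0,0,0,2)! = -1/2  (running -1/2)
⟨..|..⟩ = √(1)·(-1/2) = -0.500000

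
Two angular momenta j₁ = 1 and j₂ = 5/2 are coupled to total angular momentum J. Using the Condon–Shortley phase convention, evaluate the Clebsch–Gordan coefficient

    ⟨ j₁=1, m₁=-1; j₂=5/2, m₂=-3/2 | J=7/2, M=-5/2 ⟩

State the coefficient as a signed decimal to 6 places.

j₁+j₂−J=0  J+j₁−j₂=2  J−j₁+j₂=5  j₁+j₂+J+1=8
(j₁±m₁, j₂±m₂, J±M) = (0,2,1,4,1,6)
P² = 11520/7
sum k=0..0:
  [0] +1/48 = 1/48
S = 1/48
C² = P²·S² = 5/7 ; C = +0.845154

+√(5/7) ≈ +0.845154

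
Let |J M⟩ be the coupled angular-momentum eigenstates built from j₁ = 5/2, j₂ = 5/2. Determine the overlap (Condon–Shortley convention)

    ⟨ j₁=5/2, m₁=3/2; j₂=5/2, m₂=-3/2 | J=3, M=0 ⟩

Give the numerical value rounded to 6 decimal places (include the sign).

j₁+j₂−J=2  J+j₁−j₂=3  J−j₁+j₂=3  j₁+j₂+J+1=9
(j₁±m₁, j₂±m₂, J±M) = (4,1,1,4,3,3)
P² = 144/5
sum k=0..1:
  [0] +1/8 = 1/8
  [1] −1/36 = -1/36
S = 7/72
C² = P²·S² = 49/180 ; C = +0.521749

+√(49/180) ≈ +0.521749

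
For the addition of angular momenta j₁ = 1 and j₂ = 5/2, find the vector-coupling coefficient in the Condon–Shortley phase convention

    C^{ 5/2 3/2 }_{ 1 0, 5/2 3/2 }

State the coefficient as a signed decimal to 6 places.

-0.507093  (= −√(9/35))

j₁+j₂−J=1  J+j₁−j₂=1  J−j₁+j₂=4  j₁+j₂+J+1=7
(j₁±m₁, j₂±m₂, J±M) = (1,1,4,1,4,1)
P² = 576/35
sum k=0..1:
  [0] +1/24 = 1/24
  [1] −1/6 = -1/6
S = -1/8
C² = P²·S² = 9/35 ; C = -0.507093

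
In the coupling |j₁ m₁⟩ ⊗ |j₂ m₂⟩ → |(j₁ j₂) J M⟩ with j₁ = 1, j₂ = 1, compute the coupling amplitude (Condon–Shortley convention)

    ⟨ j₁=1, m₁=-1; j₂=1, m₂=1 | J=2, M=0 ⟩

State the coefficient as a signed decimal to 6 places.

+√(1/6) = +0.408248

√[5·0!2!2!/5! · 0!2!2!0!2!2!] = √(8/3)
  +(−1)^0/∏(0,0,2,2,0,0)! = 1/4  (running 1/4)
⟨..|..⟩ = √(8/3)·(1/4) = +0.408248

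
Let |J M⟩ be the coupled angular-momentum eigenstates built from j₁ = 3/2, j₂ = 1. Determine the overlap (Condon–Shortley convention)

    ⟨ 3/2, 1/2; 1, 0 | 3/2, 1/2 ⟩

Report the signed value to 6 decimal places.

+0.258199  (= +√(1/15))

j₁+j₂−J=1  J+j₁−j₂=2  J−j₁+j₂=1  j₁+j₂+J+1=5
(j₁±m₁, j₂±m₂, J±M) = (2,1,1,1,2,1)
P² = 4/15
sum k=0..1:
  [0] +1/1 = 1
  [1] −1/2 = -1/2
S = 1/2
C² = P²·S² = 1/15 ; C = +0.258199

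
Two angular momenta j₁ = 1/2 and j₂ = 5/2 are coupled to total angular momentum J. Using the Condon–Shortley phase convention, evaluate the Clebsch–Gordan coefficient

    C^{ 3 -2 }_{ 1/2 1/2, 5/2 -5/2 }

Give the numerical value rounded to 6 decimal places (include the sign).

j₁+j₂−J=0  J+j₁−j₂=1  J−j₁+j₂=5  j₁+j₂+J+1=7
(j₁±m₁, j₂±m₂, J±M) = (1,0,0,5,1,5)
P² = 2400
sum k=0..0:
  [0] +1/120 = 1/120
S = 1/120
C² = P²·S² = 1/6 ; C = +0.408248

+√(1/6) = +0.408248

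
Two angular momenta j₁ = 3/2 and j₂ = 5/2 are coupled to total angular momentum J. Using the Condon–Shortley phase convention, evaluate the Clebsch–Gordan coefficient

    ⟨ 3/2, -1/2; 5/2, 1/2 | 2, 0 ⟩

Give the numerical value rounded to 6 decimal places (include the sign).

j₁+j₂−J=2  J+j₁−j₂=1  J−j₁+j₂=3  j₁+j₂+J+1=7
(j₁±m₁, j₂±m₂, J±M) = (1,2,3,2,2,2)
P² = 8/7
sum k=1..2:
  [1] −1/2 = -1/2
  [2] +1/4 = 1/4
S = -1/4
C² = P²·S² = 1/14 ; C = -0.267261

−√(1/14) = -0.267261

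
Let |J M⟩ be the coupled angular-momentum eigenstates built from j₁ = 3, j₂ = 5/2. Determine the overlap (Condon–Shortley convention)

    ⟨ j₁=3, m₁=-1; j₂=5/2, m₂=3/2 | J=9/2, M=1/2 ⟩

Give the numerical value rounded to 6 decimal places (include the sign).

−√(35/99) ≈ -0.594588

j₁+j₂−J=1  J+j₁−j₂=5  J−j₁+j₂=4  j₁+j₂+J+1=11
(j₁±m₁, j₂±m₂, J±M) = (2,4,4,1,5,4)
P² = 184320/77
sum k=0..1:
  [0] +1/576 = 1/576
  [1] −1/72 = -1/72
S = -7/576
C² = P²·S² = 35/99 ; C = -0.594588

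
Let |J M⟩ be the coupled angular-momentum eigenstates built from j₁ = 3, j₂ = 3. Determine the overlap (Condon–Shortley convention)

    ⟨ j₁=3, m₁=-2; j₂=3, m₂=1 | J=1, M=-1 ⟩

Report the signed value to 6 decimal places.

j₁+j₂−J=5  J+j₁−j₂=1  J−j₁+j₂=1  j₁+j₂+J+1=8
(j₁±m₁, j₂±m₂, J±M) = (1,5,4,2,0,2)
P² = 720/7
sum k=4..4:
  [4] +1/24 = 1/24
S = 1/24
C² = P²·S² = 5/28 ; C = +0.422577

+√(5/28) = +0.422577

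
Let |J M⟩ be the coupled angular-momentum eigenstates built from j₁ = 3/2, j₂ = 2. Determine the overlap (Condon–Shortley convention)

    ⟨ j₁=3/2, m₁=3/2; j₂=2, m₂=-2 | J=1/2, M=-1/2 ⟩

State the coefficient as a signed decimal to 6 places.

j₁+j₂−J=3  J+j₁−j₂=0  J−j₁+j₂=1  j₁+j₂+J+1=5
(j₁±m₁, j₂±m₂, J±M) = (3,0,0,4,0,1)
P² = 72/5
sum k=0..0:
  [0] +1/6 = 1/6
S = 1/6
C² = P²·S² = 2/5 ; C = +0.632456

+√(2/5) = +0.632456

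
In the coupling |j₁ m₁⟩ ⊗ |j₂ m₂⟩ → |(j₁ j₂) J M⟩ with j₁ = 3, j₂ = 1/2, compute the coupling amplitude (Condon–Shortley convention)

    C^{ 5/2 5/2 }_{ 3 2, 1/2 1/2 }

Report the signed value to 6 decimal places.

-0.377964  (= −√(1/7))

j₁+j₂−J=1  J+j₁−j₂=5  J−j₁+j₂=0  j₁+j₂+J+1=7
(j₁±m₁, j₂±m₂, J±M) = (5,1,1,0,5,0)
P² = 14400/7
sum k=1..1:
  [1] −1/120 = -1/120
S = -1/120
C² = P²·S² = 1/7 ; C = -0.377964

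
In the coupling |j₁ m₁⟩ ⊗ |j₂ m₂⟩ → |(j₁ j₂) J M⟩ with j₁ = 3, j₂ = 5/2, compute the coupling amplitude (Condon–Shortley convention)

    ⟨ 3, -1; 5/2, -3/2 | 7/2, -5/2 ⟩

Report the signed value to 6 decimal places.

-0.398410  (= −√(10/63))

j₁+j₂−J=2  J+j₁−j₂=4  J−j₁+j₂=3  j₁+j₂+J+1=10
(j₁±m₁, j₂±m₂, J±M) = (2,4,1,4,1,6)
P² = 18432/35
sum k=0..1:
  [0] +1/96 = 1/96
  [1] −1/36 = -1/36
S = -5/288
C² = P²·S² = 10/63 ; C = -0.398410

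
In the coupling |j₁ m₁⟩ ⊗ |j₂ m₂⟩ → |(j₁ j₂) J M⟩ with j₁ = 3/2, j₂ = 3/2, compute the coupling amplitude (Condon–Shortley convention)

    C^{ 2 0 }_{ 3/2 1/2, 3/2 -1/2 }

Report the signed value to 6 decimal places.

+0.500000

j₁+j₂−J=1  J+j₁−j₂=2  J−j₁+j₂=2  j₁+j₂+J+1=6
(j₁±m₁, j₂±m₂, J±M) = (2,1,1,2,2,2)
P² = 4/9
sum k=0..1:
  [0] +1/1 = 1
  [1] −1/4 = -1/4
S = 3/4
C² = P²·S² = 1/4 ; C = +0.500000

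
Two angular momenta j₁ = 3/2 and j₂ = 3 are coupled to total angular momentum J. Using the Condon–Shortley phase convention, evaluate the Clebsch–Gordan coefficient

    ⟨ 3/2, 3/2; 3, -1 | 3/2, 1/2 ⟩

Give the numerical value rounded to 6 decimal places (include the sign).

+√(4/35) = +0.338062

j₁+j₂−J=3  J+j₁−j₂=0  J−j₁+j₂=3  j₁+j₂+J+1=7
(j₁±m₁, j₂±m₂, J±M) = (3,0,2,4,2,1)
P² = 576/35
sum k=0..0:
  [0] +1/12 = 1/12
S = 1/12
C² = P²·S² = 4/35 ; C = +0.338062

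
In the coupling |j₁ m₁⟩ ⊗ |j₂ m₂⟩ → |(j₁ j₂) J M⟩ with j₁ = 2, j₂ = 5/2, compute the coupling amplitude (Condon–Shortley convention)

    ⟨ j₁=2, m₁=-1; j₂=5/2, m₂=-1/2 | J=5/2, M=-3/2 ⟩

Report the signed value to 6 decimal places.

triangle: 2!*2!*3!/8! = 24/40320
(j±m)!: 1!*3!*2!*3!*1!*4! = 1728
prefactor² = (2J+1)*Δ*N² = 216/35
  k=1: −1/(1!*1!*2!*1!*0!*2!) = -1/4
  k=2: +1/(2!*0!*1!*0!*1!*3!) = 1/12
Σ = -1/6  ⇒  CG² = 216/35*(-1/6)² = 6/35
CG = −√(6/35) = -0.414039

-0.414039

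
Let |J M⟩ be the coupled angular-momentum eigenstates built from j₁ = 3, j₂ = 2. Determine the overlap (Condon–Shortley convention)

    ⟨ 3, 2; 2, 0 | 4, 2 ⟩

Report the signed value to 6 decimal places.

j₁+j₂−J=1  J+j₁−j₂=5  J−j₁+j₂=3  j₁+j₂+J+1=10
(j₁±m₁, j₂±m₂, J±M) = (5,1,2,2,6,2)
P² = 8640/7
sum k=0..1:
  [0] +1/48 = 1/48
  [1] −1/240 = -1/240
S = 1/60
C² = P²·S² = 12/35 ; C = +0.585540

+0.585540  (= +√(12/35))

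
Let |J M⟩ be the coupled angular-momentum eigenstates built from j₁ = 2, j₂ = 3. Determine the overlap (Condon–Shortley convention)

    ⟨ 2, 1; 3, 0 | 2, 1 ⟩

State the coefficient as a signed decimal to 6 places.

-0.534522  (= −√(2/7))

triangle: 3!·1!·3!/8! = 36/40320
(j±m)!: 3!·1!·3!·3!·3!·1! = 1296
prefactor² = (2J+1)·Δ·N² = 81/14
  k=0: +1/(0!·3!·1!·3!·0!·0!) = 1/36
  k=1: −1/(1!·2!·0!·2!·1!·1!) = -1/4
Σ = -2/9  ⇒  CG² = 81/14·(-2/9)² = 2/7
CG = −√(2/7) = -0.534522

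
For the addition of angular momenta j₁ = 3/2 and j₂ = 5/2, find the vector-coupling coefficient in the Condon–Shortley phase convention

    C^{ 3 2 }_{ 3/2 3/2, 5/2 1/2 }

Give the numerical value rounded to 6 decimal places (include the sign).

+√(1/2) = +0.707107

triangle: 1!·2!·4!/8! = 48/40320
(j±m)!: 3!·0!·3!·2!·5!·1! = 8640
prefactor² = (2J+1)·Δ·N² = 72
  k=0: +1/(0!·1!·0!·3!·2!·1!) = 1/12
Σ = 1/12  ⇒  CG² = 72·1/12² = 1/2
CG = +√(1/2) = +0.707107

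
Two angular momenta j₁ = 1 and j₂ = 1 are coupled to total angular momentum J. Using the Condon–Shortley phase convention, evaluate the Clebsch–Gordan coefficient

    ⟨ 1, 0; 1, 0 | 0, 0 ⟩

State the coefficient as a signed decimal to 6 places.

-0.577350  (= −√(1/3))

√[1·2!0!0!/3! · 1!1!1!1!0!0!] = √(1/3)
  +(−1)^1/∏(1,1,0,0,0,0)! = -1  (running -1)
⟨..|..⟩ = √(1/3)·(-1) = -0.577350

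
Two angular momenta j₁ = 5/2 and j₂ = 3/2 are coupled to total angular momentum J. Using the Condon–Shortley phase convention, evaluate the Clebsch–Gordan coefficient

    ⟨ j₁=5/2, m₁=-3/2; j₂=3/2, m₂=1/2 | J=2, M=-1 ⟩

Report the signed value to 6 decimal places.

+√(1/42) = +0.154303

j₁+j₂−J=2  J+j₁−j₂=3  J−j₁+j₂=1  j₁+j₂+J+1=7
(j₁±m₁, j₂±m₂, J±M) = (1,4,2,1,1,3)
P² = 24/7
sum k=1..2:
  [1] −1/6 = -1/6
  [2] +1/4 = 1/4
S = 1/12
C² = P²·S² = 1/42 ; C = +0.154303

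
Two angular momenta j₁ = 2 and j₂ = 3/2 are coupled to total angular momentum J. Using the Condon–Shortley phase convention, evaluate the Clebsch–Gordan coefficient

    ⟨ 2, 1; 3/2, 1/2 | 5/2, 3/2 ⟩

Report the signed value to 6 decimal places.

triangle: 1!·3!·2!/7! = 12/5040
(j±m)!: 3!·1!·2!·1!·4!·1! = 288
prefactor² = (2J+1)·Δ·N² = 144/35
  k=0: +1/(0!·1!·1!·2!·2!·0!) = 1/4
  k=1: −1/(1!·0!·0!·1!·3!·1!) = -1/6
Σ = 1/12  ⇒  CG² = 144/35·1/12² = 1/35
CG = +√(1/35) = +0.169031

+√(1/35) = +0.169031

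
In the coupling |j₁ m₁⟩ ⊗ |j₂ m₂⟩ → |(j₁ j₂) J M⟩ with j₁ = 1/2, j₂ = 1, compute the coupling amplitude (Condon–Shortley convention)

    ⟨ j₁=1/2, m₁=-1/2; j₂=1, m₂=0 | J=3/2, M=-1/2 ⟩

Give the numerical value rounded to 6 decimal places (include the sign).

+0.816497

√[4·0!1!2!/4! · 0!1!1!1!1!2!] = √(2/3)
  +(−1)^0/∏(0,0,1,1,0,1)! = 1  (running 1)
⟨..|..⟩ = √(2/3)·(1) = +0.816497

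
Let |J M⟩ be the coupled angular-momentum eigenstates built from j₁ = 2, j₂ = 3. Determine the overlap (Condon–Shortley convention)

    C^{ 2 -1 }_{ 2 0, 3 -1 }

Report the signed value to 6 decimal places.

√[5·3!1!3!/8! · 2!2!2!4!1!3!] = √(36/7)
  +(−1)^1/∏(1,2,1,1,0,2)! = -1/4  (running -1/4)
  +(−1)^2/∏(2,1,0,0,1,3)! = 1/12  (running -1/6)
⟨..|..⟩ = √(36/7)·(-1/6) = -0.377964

-0.377964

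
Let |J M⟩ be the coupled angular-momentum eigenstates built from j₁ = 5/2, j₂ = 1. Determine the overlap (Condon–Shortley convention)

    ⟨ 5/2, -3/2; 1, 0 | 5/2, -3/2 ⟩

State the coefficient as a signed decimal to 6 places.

√[6·1!4!1!/7! · 1!4!1!1!1!4!] = √(576/35)
  +(−1)^0/∏(0,1,4,1,0,0)! = 1/24  (running 1/24)
  +(−1)^1/∏(1,0,3,0,1,1)! = -1/6  (running -1/8)
⟨..|..⟩ = √(576/35)·(-1/8) = -0.507093

−√(9/35) ≈ -0.507093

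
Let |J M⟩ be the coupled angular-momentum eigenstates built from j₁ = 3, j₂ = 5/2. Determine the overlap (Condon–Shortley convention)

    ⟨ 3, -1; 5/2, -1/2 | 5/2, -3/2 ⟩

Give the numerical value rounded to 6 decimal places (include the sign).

triangle: 3!×3!×2!/9! = 72/362880
(j±m)!: 2!×4!×2!×3!×1!×4! = 13824
prefactor² = (2J+1)×Δ×N² = 576/35
  k=1: −1/(1!×2!×3!×1!×0!×1!) = -1/12
  k=2: +1/(2!×1!×2!×0!×1!×2!) = 1/8
Σ = 1/24  ⇒  CG² = 576/35×1/24² = 1/35
CG = +√(1/35) = +0.169031

+0.169031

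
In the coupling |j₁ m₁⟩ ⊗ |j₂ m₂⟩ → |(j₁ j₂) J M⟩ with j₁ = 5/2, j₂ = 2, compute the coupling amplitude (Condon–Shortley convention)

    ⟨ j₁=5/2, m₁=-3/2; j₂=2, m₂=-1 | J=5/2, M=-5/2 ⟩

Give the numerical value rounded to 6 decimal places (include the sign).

j₁+j₂−J=2  J+j₁−j₂=3  J−j₁+j₂=2  j₁+j₂+J+1=8
(j₁±m₁, j₂±m₂, J±M) = (1,4,1,3,0,5)
P² = 432/7
sum k=1..1:
  [1] −1/12 = -1/12
S = -1/12
C² = P²·S² = 3/7 ; C = -0.654654

−√(3/7) = -0.654654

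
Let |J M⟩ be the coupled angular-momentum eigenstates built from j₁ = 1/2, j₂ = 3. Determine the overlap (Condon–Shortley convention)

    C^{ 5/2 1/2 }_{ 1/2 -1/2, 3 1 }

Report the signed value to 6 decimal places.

-0.755929

triangle: 1!*0!*5!/7! = 120/5040
(j±m)!: 0!*1!*4!*2!*3!*2! = 576
prefactor² = (2J+1)*Δ*N² = 576/7
  k=1: −1/(1!*0!*0!*3!*0!*2!) = -1/12
Σ = -1/12  ⇒  CG² = 576/7*(-1/12)² = 4/7
CG = −√(4/7) = -0.755929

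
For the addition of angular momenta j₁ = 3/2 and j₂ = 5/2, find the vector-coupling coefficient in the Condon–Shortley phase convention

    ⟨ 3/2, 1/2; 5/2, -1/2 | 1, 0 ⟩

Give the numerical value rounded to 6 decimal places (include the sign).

triangle: 3!×0!×2!/6! = 12/720
(j±m)!: 2!×1!×2!×3!×1!×1! = 24
prefactor² = (2J+1)×Δ×N² = 6/5
  k=1: −1/(1!×2!×0!×1!×0!×1!) = -1/2
Σ = -1/2  ⇒  CG² = 6/5×(-1/2)² = 3/10
CG = −√(3/10) = -0.547723

-0.547723  (= −√(3/10))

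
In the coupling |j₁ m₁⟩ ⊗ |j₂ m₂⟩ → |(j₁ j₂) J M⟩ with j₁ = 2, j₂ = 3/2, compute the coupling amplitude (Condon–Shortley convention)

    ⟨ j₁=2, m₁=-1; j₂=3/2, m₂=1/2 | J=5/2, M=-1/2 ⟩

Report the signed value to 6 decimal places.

-0.597614  (= −√(5/14))

triangle: 1!*3!*2!/7! = 12/5040
(j±m)!: 1!*3!*2!*1!*2!*3! = 144
prefactor² = (2J+1)*Δ*N² = 72/35
  k=0: +1/(0!*1!*3!*2!*0!*0!) = 1/12
  k=1: −1/(1!*0!*2!*1!*1!*1!) = -1/2
Σ = -5/12  ⇒  CG² = 72/35*(-5/12)² = 5/14
CG = −√(5/14) = -0.597614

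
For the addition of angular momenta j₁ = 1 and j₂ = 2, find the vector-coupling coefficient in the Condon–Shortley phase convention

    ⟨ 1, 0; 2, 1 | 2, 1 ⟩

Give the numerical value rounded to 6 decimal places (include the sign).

√[5·1!1!3!/6! · 1!1!3!1!3!1!] = √(3/2)
  +(−1)^0/∏(0,1,1,3,0,0)! = 1/6  (running 1/6)
  +(−1)^1/∏(1,0,0,2,1,1)! = -1/2  (running -1/3)
⟨..|..⟩ = √(3/2)·(-1/3) = -0.408248

-0.408248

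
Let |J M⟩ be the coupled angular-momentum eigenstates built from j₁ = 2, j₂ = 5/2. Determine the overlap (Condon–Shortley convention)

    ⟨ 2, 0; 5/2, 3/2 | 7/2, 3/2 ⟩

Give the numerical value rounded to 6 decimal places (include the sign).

√[8·1!3!4!/9! · 2!2!4!1!5!2!] = √(512/7)
  +(−1)^0/∏(0,1,2,4,1,0)! = 1/48  (running 1/48)
  +(−1)^1/∏(1,0,1,3,2,1)! = -1/12  (running -1/16)
⟨..|..⟩ = √(512/7)·(-1/16) = -0.534522

−√(2/7) ≈ -0.534522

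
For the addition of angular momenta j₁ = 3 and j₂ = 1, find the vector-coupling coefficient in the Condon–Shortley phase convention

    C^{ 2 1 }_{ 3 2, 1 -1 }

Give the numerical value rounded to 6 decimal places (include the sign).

+√(10/21) ≈ +0.690066

triangle: 2!*4!*0!/7! = 48/5040
(j±m)!: 5!*1!*0!*2!*3!*1! = 1440
prefactor² = (2J+1)*Δ*N² = 480/7
  k=0: +1/(0!*2!*1!*0!*3!*0!) = 1/12
Σ = 1/12  ⇒  CG² = 480/7*1/12² = 10/21
CG = +√(10/21) = +0.690066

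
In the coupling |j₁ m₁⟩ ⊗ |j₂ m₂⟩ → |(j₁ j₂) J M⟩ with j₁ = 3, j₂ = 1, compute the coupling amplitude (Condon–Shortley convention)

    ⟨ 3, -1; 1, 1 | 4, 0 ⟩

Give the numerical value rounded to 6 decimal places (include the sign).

j₁+j₂−J=0  J+j₁−j₂=6  J−j₁+j₂=2  j₁+j₂+J+1=9
(j₁±m₁, j₂±m₂, J±M) = (2,4,2,0,4,4)
P² = 13824/7
sum k=0..0:
  [0] +1/96 = 1/96
S = 1/96
C² = P²·S² = 3/14 ; C = +0.462910

+√(3/14) = +0.462910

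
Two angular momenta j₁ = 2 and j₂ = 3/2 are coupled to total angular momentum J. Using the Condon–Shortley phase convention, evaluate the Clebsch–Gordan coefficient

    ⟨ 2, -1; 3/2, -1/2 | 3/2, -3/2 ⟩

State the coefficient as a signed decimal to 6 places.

−√(2/5) = -0.632456

√[4·2!2!1!/6! · 1!3!1!2!0!3!] = √(8/5)
  +(−1)^1/∏(1,1,2,0,0,1)! = -1/2  (running -1/2)
⟨..|..⟩ = √(8/5)·(-1/2) = -0.632456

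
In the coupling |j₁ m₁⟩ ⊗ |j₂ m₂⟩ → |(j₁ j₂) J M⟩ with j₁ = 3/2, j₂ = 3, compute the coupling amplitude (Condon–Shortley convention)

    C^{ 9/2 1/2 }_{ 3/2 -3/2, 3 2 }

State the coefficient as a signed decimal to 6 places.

j₁+j₂−J=0  J+j₁−j₂=3  J−j₁+j₂=6  j₁+j₂+J+1=10
(j₁±m₁, j₂±m₂, J±M) = (0,3,5,1,5,4)
P² = 172800/7
sum k=0..0:
  [0] +1/720 = 1/720
S = 1/720
C² = P²·S² = 1/21 ; C = +0.218218

+√(1/21) ≈ +0.218218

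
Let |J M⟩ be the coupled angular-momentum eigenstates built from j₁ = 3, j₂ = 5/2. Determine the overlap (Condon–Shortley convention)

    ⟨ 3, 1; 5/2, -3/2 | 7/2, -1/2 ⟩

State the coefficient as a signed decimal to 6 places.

j₁+j₂−J=2  J+j₁−j₂=4  J−j₁+j₂=3  j₁+j₂+J+1=10
(j₁±m₁, j₂±m₂, J±M) = (4,2,1,4,3,4)
P² = 18432/175
sum k=0..1:
  [0] +1/16 = 1/16
  [1] −1/36 = -1/36
S = 5/144
C² = P²·S² = 8/63 ; C = +0.356348

+√(8/63) ≈ +0.356348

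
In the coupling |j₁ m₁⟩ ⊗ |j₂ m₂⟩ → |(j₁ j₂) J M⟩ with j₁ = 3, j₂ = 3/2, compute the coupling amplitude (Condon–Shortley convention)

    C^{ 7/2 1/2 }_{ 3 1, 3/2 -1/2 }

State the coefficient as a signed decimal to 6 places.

+0.534522

√[8·1!5!2!/9! · 4!2!1!2!4!3!] = √(512/7)
  +(−1)^0/∏(0,1,2,1,3,1)! = 1/12  (running 1/12)
  +(−1)^1/∏(1,0,1,0,4,2)! = -1/48  (running 1/16)
⟨..|..⟩ = √(512/7)·(1/16) = +0.534522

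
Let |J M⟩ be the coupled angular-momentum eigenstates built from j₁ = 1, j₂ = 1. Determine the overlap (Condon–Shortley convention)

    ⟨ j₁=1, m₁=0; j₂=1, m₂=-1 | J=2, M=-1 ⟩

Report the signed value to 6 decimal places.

j₁+j₂−J=0  J+j₁−j₂=2  J−j₁+j₂=2  j₁+j₂+J+1=5
(j₁±m₁, j₂±m₂, J±M) = (1,1,0,2,1,3)
P² = 2
sum k=0..0:
  [0] +1/2 = 1/2
S = 1/2
C² = P²·S² = 1/2 ; C = +0.707107

+0.707107  (= +√(1/2))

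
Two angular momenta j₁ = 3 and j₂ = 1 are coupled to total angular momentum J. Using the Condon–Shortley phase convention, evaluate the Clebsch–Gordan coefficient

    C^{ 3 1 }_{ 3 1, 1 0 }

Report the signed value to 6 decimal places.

√[7·1!5!1!/8! · 4!2!1!1!4!2!] = √(48)
  +(−1)^0/∏(0,1,2,1,3,0)! = 1/12  (running 1/12)
  +(−1)^1/∏(1,0,1,0,4,1)! = -1/24  (running 1/24)
⟨..|..⟩ = √(48)·(1/24) = +0.288675

+√(1/12) = +0.288675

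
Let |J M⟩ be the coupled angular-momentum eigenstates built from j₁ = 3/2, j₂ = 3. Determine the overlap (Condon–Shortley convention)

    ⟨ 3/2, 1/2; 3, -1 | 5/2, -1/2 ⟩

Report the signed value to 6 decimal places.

−√(1/70) = -0.119523

√[6·2!1!4!/8! · 2!1!2!4!2!3!] = √(288/35)
  +(−1)^0/∏(0,2,1,2,0,2)! = 1/8  (running 1/8)
  +(−1)^1/∏(1,1,0,1,1,3)! = -1/6  (running -1/24)
⟨..|..⟩ = √(288/35)·(-1/24) = -0.119523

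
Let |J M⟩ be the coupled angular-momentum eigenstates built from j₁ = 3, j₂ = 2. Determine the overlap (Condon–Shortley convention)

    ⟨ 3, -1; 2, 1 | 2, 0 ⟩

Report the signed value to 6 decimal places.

√[5·3!3!1!/8! · 2!4!3!1!2!2!] = √(36/7)
  +(−1)^2/∏(2,1,2,1,1,0)! = 1/4  (running 1/4)
  +(−1)^3/∏(3,0,1,0,2,1)! = -1/12  (running 1/6)
⟨..|..⟩ = √(36/7)·(1/6) = +0.377964

+0.377964  (= +√(1/7))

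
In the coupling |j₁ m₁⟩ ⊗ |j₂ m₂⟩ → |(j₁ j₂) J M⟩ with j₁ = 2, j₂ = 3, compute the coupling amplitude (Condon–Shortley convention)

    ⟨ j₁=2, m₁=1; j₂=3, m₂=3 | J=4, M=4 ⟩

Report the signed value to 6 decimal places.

j₁+j₂−J=1  J+j₁−j₂=3  J−j₁+j₂=5  j₁+j₂+J+1=10
(j₁±m₁, j₂±m₂, J±M) = (3,1,6,0,8,0)
P² = 311040
sum k=1..1:
  [1] −1/720 = -1/720
S = -1/720
C² = P²·S² = 3/5 ; C = -0.774597

−√(3/5) = -0.774597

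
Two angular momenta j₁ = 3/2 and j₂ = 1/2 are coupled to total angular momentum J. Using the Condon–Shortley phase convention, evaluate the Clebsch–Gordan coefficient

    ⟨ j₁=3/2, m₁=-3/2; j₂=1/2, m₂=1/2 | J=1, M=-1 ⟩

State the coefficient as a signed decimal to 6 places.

−√(3/4) ≈ -0.866025

j₁+j₂−J=1  J+j₁−j₂=2  J−j₁+j₂=0  j₁+j₂+J+1=4
(j₁±m₁, j₂±m₂, J±M) = (0,3,1,0,0,2)
P² = 3
sum k=1..1:
  [1] −1/2 = -1/2
S = -1/2
C² = P²·S² = 3/4 ; C = -0.866025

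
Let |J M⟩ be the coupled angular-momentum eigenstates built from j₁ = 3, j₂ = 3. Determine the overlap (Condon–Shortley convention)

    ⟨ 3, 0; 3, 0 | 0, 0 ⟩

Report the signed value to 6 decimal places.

j₁+j₂−J=6  J+j₁−j₂=0  J−j₁+j₂=0  j₁+j₂+J+1=7
(j₁±m₁, j₂±m₂, J±M) = (3,3,3,3,0,0)
P² = 1296/7
sum k=3..3:
  [3] −1/36 = -1/36
S = -1/36
C² = P²·S² = 1/7 ; C = -0.377964

-0.377964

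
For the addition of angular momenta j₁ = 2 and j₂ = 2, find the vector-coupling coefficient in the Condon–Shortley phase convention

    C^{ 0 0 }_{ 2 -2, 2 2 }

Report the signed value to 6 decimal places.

+√(1/5) ≈ +0.447214

j₁+j₂−J=4  J+j₁−j₂=0  J−j₁+j₂=0  j₁+j₂+J+1=5
(j₁±m₁, j₂±m₂, J±M) = (0,4,4,0,0,0)
P² = 576/5
sum k=4..4:
  [4] +1/24 = 1/24
S = 1/24
C² = P²·S² = 1/5 ; C = +0.447214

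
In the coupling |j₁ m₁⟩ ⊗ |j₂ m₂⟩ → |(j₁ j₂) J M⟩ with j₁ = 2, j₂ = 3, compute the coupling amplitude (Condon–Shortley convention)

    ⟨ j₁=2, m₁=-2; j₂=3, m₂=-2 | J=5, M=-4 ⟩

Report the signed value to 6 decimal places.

+√(3/5) = +0.774597

triangle: 0!*4!*6!/11! = 17280/39916800
(j±m)!: 0!*4!*1!*5!*1!*9! = 1045094400
prefactor² = (2J+1)*Δ*N² = 4976640
  k=0: +1/(0!*0!*4!*1!*0!*5!) = 1/2880
Σ = 1/2880  ⇒  CG² = 4976640*1/2880² = 3/5
CG = +√(3/5) = +0.774597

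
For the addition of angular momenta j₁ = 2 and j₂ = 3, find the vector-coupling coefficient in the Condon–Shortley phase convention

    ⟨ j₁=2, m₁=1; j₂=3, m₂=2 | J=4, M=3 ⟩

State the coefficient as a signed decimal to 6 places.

−√(1/20) ≈ -0.223607

√[9·1!3!5!/10! · 3!1!5!1!7!1!] = √(6480)
  +(−1)^0/∏(0,1,1,5,2,0)! = 1/240  (running 1/240)
  +(−1)^1/∏(1,0,0,4,3,1)! = -1/144  (running -1/360)
⟨..|..⟩ = √(6480)·(-1/360) = -0.223607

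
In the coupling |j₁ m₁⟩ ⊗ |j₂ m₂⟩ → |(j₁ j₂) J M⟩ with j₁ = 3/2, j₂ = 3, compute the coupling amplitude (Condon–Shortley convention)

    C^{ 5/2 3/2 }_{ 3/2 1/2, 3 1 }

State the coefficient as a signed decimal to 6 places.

√[6·2!1!4!/8! · 2!1!4!2!4!1!] = √(576/35)
  +(−1)^0/∏(0,2,1,4,0,0)! = 1/48  (running 1/48)
  +(−1)^1/∏(1,1,0,3,1,1)! = -1/6  (running -7/48)
⟨..|..⟩ = √(576/35)·(-7/48) = -0.591608

-0.591608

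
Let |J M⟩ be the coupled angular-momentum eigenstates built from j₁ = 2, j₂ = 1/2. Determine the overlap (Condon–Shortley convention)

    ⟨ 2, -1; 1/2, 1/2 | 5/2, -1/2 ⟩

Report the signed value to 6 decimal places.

triangle: 0!·4!·1!/6! = 24/720
(j±m)!: 1!·3!·1!·0!·2!·3! = 72
prefactor² = (2J+1)·Δ·N² = 72/5
  k=0: +1/(0!·0!·3!·1!·1!·0!) = 1/6
Σ = 1/6  ⇒  CG² = 72/5·1/6² = 2/5
CG = +√(2/5) = +0.632456

+0.632456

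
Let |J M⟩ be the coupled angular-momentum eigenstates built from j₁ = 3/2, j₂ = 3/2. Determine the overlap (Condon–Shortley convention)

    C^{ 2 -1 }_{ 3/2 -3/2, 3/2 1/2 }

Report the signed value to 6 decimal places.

-0.707107  (= −√(1/2))

√[5·1!2!2!/6! · 0!3!2!1!1!3!] = √(2)
  +(−1)^1/∏(1,0,2,1,0,1)! = -1/2  (running -1/2)
⟨..|..⟩ = √(2)·(-1/2) = -0.707107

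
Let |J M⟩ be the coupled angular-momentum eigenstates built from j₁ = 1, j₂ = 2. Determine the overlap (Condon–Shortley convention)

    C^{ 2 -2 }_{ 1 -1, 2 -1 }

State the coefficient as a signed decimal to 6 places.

-0.577350

triangle: 1!×1!×3!/6! = 6/720
(j±m)!: 0!×2!×1!×3!×0!×4! = 288
prefactor² = (2J+1)×Δ×N² = 12
  k=1: −1/(1!×0!×1!×0!×0!×3!) = -1/6
Σ = -1/6  ⇒  CG² = 12×(-1/6)² = 1/3
CG = −√(1/3) = -0.577350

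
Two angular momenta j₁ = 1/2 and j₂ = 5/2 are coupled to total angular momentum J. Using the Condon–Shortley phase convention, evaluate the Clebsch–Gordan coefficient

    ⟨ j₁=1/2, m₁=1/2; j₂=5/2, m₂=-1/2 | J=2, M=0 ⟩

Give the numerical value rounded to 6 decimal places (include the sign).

+0.707107

√[5·1!0!4!/6! · 1!0!2!3!2!2!] = √(8)
  +(−1)^0/∏(0,1,0,2,0,2)! = 1/4  (running 1/4)
⟨..|..⟩ = √(8)·(1/4) = +0.707107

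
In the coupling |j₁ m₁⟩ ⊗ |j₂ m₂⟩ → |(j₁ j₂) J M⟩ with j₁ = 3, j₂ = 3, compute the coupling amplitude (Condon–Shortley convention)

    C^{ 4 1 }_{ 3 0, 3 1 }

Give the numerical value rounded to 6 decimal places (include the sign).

−√(15/154) ≈ -0.312094

√[9·2!4!4!/11! · 3!3!4!2!5!3!] = √(124416/385)
  +(−1)^0/∏(0,2,3,4,1,0)! = 1/288  (running 1/288)
  +(−1)^1/∏(1,1,2,3,2,1)! = -1/24  (running -11/288)
  +(−1)^2/∏(2,0,1,2,3,2)! = 1/48  (running -5/288)
⟨..|..⟩ = √(124416/385)·(-5/288) = -0.312094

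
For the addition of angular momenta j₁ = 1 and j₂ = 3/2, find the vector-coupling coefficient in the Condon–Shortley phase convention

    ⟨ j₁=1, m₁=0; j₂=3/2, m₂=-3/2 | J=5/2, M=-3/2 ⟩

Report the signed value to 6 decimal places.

+√(2/5) = +0.632456

triangle: 0!×2!×3!/6! = 12/720
(j±m)!: 1!×1!×0!×3!×1!×4! = 144
prefactor² = (2J+1)×Δ×N² = 72/5
  k=0: +1/(0!×0!×1!×0!×1!×3!) = 1/6
Σ = 1/6  ⇒  CG² = 72/5×1/6² = 2/5
CG = +√(2/5) = +0.632456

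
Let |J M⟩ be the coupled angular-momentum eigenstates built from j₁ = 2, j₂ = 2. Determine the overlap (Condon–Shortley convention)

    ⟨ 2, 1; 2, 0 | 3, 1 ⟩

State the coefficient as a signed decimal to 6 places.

j₁+j₂−J=1  J+j₁−j₂=3  J−j₁+j₂=3  j₁+j₂+J+1=8
(j₁±m₁, j₂±m₂, J±M) = (3,1,2,2,4,2)
P² = 36/5
sum k=0..1:
  [0] +1/4 = 1/4
  [1] −1/12 = -1/12
S = 1/6
C² = P²·S² = 1/5 ; C = +0.447214

+√(1/5) = +0.447214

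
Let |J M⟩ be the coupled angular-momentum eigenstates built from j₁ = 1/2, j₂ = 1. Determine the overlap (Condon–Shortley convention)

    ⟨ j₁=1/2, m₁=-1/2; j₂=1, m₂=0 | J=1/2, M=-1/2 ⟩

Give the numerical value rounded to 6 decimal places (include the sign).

−√(1/3) = -0.577350

√[2·1!0!1!/3! · 0!1!1!1!0!1!] = √(1/3)
  +(−1)^1/∏(1,0,0,0,0,1)! = -1  (running -1)
⟨..|..⟩ = √(1/3)·(-1) = -0.577350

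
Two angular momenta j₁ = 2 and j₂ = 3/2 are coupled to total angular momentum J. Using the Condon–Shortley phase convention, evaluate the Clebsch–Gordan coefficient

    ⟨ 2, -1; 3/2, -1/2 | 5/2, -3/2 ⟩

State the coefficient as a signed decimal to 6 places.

-0.169031  (= −√(1/35))

j₁+j₂−J=1  J+j₁−j₂=3  J−j₁+j₂=2  j₁+j₂+J+1=7
(j₁±m₁, j₂±m₂, J±M) = (1,3,1,2,1,4)
P² = 144/35
sum k=0..1:
  [0] +1/6 = 1/6
  [1] −1/4 = -1/4
S = -1/12
C² = P²·S² = 1/35 ; C = -0.169031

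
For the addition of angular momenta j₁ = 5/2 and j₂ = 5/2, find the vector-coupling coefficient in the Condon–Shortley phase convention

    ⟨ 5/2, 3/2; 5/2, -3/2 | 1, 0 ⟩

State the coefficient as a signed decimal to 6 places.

-0.358569  (= −√(9/70))

j₁+j₂−J=4  J+j₁−j₂=1  J−j₁+j₂=1  j₁+j₂+J+1=7
(j₁±m₁, j₂±m₂, J±M) = (4,1,1,4,1,1)
P² = 288/35
sum k=0..1:
  [0] +1/24 = 1/24
  [1] −1/6 = -1/6
S = -1/8
C² = P²·S² = 9/70 ; C = -0.358569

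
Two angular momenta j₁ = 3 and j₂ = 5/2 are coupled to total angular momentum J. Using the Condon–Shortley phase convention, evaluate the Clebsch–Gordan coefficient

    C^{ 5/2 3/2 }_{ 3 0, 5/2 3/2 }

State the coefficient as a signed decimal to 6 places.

j₁+j₂−J=3  J+j₁−j₂=3  J−j₁+j₂=2  j₁+j₂+J+1=9
(j₁±m₁, j₂±m₂, J±M) = (3,3,4,1,4,1)
P² = 864/35
sum k=2..3:
  [2] +1/8 = 1/8
  [3] −1/36 = -1/36
S = 7/72
C² = P²·S² = 7/30 ; C = +0.483046

+√(7/30) = +0.483046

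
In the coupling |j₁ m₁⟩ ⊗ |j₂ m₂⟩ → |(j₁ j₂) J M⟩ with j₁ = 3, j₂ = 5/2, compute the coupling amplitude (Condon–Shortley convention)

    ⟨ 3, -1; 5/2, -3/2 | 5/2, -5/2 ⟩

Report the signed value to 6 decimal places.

-0.534522  (= −√(2/7))

triangle: 3!×3!×2!/9! = 72/362880
(j±m)!: 2!×4!×1!×4!×0!×5! = 138240
prefactor² = (2J+1)×Δ×N² = 1152/7
  k=1: −1/(1!×2!×3!×0!×0!×2!) = -1/24
Σ = -1/24  ⇒  CG² = 1152/7×(-1/24)² = 2/7
CG = −√(2/7) = -0.534522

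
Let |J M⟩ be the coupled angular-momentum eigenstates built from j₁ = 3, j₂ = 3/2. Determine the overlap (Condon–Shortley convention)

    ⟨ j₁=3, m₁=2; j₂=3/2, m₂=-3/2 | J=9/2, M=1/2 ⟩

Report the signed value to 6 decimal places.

√[10·0!6!3!/10! · 5!1!0!3!5!4!] = √(172800/7)
  +(−1)^0/∏(0,0,1,0,5,3)! = 1/720  (running 1/720)
⟨..|..⟩ = √(172800/7)·(1/720) = +0.218218

+0.218218  (= +√(1/21))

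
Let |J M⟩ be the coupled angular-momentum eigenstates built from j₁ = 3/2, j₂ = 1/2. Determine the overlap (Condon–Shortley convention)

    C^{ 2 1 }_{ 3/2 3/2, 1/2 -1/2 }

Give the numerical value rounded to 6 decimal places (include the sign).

√[5·0!3!1!/5! · 3!0!0!1!3!1!] = √(9)
  +(−1)^0/∏(0,0,0,0,3,1)! = 1/6  (running 1/6)
⟨..|..⟩ = √(9)·(1/6) = +0.500000

+√(1/4) ≈ +0.500000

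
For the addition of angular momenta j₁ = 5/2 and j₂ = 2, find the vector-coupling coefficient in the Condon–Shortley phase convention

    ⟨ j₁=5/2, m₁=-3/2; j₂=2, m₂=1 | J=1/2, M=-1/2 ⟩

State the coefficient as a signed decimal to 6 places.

√[2·4!1!0!/6! · 1!4!3!1!0!1!] = √(48/5)
  +(−1)^3/∏(3,1,1,0,0,0)! = -1/6  (running -1/6)
⟨..|..⟩ = √(48/5)·(-1/6) = -0.516398

-0.516398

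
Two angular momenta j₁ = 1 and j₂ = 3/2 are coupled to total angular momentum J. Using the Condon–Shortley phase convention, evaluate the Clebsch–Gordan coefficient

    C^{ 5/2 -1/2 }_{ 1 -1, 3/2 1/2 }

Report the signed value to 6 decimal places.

+0.547723  (= +√(3/10))

√[6·0!2!3!/6! · 0!2!2!1!2!3!] = √(24/5)
  +(−1)^0/∏(0,0,2,2,0,1)! = 1/4  (running 1/4)
⟨..|..⟩ = √(24/5)·(1/4) = +0.547723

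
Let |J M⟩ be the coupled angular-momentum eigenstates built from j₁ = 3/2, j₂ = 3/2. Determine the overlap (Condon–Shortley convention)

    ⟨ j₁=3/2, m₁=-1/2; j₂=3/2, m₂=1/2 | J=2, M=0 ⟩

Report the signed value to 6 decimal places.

triangle: 1!*2!*2!/6! = 4/720
(j±m)!: 1!*2!*2!*1!*2!*2! = 16
prefactor² = (2J+1)*Δ*N² = 4/9
  k=0: +1/(0!*1!*2!*2!*0!*0!) = 1/4
  k=1: −1/(1!*0!*1!*1!*1!*1!) = -1
Σ = -3/4  ⇒  CG² = 4/9*(-3/4)² = 1/4
CG = −√(1/4) = -0.500000

−√(1/4) ≈ -0.500000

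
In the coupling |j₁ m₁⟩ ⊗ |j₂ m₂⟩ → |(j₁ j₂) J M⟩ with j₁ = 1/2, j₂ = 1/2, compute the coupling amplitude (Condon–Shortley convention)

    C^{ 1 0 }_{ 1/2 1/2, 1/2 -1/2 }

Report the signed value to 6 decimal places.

+√(1/2) = +0.707107

j₁+j₂−J=0  J+j₁−j₂=1  J−j₁+j₂=1  j₁+j₂+J+1=3
(j₁±m₁, j₂±m₂, J±M) = (1,0,0,1,1,1)
P² = 1/2
sum k=0..0:
  [0] +1/1 = 1
S = 1
C² = P²·S² = 1/2 ; C = +0.707107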